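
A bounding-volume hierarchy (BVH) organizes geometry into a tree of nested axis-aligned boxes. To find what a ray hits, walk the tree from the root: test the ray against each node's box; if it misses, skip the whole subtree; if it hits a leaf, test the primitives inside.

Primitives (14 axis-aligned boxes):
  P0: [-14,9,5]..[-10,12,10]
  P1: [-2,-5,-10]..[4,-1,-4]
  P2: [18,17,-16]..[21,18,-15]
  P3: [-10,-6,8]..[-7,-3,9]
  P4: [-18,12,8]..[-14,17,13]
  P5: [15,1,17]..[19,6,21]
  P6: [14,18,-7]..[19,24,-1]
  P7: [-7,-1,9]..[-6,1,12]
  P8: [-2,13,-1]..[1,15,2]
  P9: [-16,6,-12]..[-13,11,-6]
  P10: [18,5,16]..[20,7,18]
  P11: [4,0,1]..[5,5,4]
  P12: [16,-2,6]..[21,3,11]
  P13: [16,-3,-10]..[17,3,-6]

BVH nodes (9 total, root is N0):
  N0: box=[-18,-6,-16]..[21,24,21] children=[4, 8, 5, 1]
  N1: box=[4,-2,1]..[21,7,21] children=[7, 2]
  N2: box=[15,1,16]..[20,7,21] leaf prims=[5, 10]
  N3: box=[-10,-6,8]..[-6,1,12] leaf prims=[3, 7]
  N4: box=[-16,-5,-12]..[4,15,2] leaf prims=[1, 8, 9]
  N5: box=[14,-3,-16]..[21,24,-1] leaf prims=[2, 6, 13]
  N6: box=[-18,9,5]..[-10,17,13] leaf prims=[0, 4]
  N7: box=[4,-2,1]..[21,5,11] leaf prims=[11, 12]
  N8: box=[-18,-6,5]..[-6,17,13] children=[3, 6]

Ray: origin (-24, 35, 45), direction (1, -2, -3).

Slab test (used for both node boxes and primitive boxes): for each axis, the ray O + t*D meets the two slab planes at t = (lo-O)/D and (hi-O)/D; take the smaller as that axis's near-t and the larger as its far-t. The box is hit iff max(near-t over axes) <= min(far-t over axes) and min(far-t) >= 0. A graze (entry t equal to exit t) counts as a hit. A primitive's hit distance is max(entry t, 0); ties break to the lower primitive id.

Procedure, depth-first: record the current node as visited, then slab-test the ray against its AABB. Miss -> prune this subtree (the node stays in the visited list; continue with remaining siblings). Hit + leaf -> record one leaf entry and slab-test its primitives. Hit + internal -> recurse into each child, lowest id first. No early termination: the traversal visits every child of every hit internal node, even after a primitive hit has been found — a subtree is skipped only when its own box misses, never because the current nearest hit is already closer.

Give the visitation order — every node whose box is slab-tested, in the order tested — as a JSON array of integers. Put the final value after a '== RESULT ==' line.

Walk:
N0 x:[6,45] y:[11/2,41/2] z:[8,61/3] -> hit [8,61/3], descend [1, 4, 5, 8]
  N1 x:[28,45] y:[14,37/2] z:[8,44/3] -> miss, prune
  N4 x:[8,28] y:[10,20] z:[43/3,19] -> hit [43/3,19] leaf, test {P1(miss), P8(miss), P9(miss)}
  N5 x:[38,45] y:[11/2,19] z:[46/3,61/3] -> miss, prune
  N8 x:[6,18] y:[9,41/2] z:[32/3,40/3] -> hit [32/3,40/3], descend [3, 6]
    N3 x:[14,18] y:[17,41/2] z:[11,37/3] -> miss, prune
    N6 x:[6,14] y:[9,13] z:[32/3,40/3] -> hit [32/3,13] leaf, test {P0@t=35/3, P4(miss)}

Visited [0, 1, 4, 5, 8, 3, 6]. Tests: 7 box, 2 leaf. Nearest: P0.

== RESULT ==
[0, 1, 4, 5, 8, 3, 6]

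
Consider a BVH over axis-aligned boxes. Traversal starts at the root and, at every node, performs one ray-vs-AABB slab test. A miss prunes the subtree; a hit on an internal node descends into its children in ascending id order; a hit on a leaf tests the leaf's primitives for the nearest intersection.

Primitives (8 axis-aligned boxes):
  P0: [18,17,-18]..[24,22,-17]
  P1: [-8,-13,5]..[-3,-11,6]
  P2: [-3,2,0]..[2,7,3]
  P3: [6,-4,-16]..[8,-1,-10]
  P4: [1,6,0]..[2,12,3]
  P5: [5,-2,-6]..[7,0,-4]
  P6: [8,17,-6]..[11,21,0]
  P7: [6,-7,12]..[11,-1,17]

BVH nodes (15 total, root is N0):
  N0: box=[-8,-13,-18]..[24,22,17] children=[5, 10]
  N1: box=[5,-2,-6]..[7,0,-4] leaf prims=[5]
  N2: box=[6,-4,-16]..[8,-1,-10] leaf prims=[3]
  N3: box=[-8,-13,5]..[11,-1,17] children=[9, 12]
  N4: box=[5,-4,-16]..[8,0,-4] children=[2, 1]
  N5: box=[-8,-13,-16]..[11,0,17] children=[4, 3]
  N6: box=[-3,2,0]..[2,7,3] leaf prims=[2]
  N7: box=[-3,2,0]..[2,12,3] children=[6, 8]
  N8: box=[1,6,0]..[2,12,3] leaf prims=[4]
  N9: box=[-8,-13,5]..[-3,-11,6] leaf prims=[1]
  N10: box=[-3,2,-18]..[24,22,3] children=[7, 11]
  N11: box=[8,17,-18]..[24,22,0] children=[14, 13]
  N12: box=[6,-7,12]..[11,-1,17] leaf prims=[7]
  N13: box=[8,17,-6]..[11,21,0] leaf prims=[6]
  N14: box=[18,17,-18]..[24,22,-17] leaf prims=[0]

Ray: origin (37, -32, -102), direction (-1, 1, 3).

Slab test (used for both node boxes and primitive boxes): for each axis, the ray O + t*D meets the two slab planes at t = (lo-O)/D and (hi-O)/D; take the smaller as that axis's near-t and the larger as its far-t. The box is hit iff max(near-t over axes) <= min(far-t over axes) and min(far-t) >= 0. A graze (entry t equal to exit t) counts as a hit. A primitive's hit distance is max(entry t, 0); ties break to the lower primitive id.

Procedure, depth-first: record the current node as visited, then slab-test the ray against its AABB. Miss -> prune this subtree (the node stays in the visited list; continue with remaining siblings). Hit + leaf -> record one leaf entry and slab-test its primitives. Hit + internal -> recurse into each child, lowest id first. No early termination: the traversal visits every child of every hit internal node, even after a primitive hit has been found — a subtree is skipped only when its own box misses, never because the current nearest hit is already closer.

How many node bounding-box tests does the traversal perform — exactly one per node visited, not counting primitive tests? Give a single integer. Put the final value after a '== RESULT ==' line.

Trace the traversal:
N0 x:[13,45] y:[19,54] z:[28,119/3] -> hit [28,119/3], descend [5, 10]
  N5 x:[26,45] y:[19,32] z:[86/3,119/3] -> hit [86/3,32], descend [3, 4]
    N3 x:[26,45] y:[19,31] z:[107/3,119/3] -> miss, prune
    N4 x:[29,32] y:[28,32] z:[86/3,98/3] -> hit [29,32], descend [1, 2]
      N1 x:[30,32] y:[30,32] z:[32,98/3] -> hit [32,32] leaf, test {P5@t=32}
      N2 x:[29,31] y:[28,31] z:[86/3,92/3] -> hit [29,92/3] leaf, test {P3@t=29}
  N10 x:[13,40] y:[34,54] z:[28,35] -> hit [34,35], descend [7, 11]
    N7 x:[35,40] y:[34,44] z:[34,35] -> hit [35,35], descend [6, 8]
      N6 x:[35,40] y:[34,39] z:[34,35] -> hit [35,35] leaf, test {P2@t=35}
      N8 x:[35,36] y:[38,44] z:[34,35] -> miss, prune
    N11 x:[13,29] y:[49,54] z:[28,34] -> miss, prune

11 AABB tests over nodes [0, 5, 3, 4, 1, 2, 10, 7, 6, 8, 11]; 3 leaves entered; closest P3.

== RESULT ==
11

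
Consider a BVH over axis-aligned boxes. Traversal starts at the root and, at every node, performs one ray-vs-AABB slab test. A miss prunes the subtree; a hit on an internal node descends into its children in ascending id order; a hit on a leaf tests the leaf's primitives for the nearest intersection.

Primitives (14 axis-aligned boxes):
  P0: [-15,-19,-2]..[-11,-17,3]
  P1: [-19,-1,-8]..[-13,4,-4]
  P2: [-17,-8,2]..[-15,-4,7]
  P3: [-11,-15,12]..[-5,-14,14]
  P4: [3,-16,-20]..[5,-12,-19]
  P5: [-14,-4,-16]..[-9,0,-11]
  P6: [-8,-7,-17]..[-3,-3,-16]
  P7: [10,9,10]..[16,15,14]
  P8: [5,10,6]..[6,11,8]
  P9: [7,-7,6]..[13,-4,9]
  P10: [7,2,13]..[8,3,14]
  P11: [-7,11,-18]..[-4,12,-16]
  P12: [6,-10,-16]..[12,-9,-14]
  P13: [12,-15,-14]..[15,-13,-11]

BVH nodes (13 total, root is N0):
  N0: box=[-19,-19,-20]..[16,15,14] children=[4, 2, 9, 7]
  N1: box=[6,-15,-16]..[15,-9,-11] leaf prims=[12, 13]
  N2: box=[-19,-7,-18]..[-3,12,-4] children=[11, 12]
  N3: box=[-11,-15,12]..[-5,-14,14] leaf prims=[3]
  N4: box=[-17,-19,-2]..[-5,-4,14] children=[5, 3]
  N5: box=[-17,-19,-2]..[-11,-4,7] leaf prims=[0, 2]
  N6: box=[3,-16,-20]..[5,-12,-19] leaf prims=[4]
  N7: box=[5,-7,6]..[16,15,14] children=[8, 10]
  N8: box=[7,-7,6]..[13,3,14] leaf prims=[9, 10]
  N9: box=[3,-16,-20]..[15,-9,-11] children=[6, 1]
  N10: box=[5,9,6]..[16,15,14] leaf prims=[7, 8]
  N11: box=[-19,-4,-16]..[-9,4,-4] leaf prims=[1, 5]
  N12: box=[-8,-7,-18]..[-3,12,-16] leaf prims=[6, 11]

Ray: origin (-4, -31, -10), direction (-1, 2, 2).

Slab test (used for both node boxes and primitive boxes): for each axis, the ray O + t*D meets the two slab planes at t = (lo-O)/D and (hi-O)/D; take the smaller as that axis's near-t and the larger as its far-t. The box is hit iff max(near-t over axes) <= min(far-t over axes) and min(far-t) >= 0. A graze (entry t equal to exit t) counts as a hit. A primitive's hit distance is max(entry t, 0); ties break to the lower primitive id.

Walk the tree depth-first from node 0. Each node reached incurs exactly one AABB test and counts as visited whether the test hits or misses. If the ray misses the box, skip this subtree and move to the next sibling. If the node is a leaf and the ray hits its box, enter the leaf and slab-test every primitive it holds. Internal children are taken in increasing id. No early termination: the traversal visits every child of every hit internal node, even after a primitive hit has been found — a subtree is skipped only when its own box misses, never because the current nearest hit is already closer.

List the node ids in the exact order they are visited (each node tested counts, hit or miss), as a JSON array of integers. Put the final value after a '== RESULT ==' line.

Traverse from the root:
N0 x:[-20,15] y:[6,23] z:[-5,12] -> hit [6,12], descend [2, 4, 7, 9]
  N2 x:[-1,15] y:[12,43/2] z:[-4,3] -> miss, prune
  N4 x:[1,13] y:[6,27/2] z:[4,12] -> hit [6,12], descend [3, 5]
    N3 x:[1,7] y:[8,17/2] z:[11,12] -> miss, prune
    N5 x:[7,13] y:[6,27/2] z:[4,17/2] -> hit [7,17/2] leaf, test {P0(miss), P2(miss)}
  N7 x:[-20,-9] y:[12,23] z:[8,12] -> miss, prune
  N9 x:[-19,-7] y:[15/2,11] z:[-5,-1/2] -> miss, prune

Visited [0, 2, 4, 3, 5, 7, 9]. Tests: 7 box, 1 leaf. Nearest: miss.

== RESULT ==
[0, 2, 4, 3, 5, 7, 9]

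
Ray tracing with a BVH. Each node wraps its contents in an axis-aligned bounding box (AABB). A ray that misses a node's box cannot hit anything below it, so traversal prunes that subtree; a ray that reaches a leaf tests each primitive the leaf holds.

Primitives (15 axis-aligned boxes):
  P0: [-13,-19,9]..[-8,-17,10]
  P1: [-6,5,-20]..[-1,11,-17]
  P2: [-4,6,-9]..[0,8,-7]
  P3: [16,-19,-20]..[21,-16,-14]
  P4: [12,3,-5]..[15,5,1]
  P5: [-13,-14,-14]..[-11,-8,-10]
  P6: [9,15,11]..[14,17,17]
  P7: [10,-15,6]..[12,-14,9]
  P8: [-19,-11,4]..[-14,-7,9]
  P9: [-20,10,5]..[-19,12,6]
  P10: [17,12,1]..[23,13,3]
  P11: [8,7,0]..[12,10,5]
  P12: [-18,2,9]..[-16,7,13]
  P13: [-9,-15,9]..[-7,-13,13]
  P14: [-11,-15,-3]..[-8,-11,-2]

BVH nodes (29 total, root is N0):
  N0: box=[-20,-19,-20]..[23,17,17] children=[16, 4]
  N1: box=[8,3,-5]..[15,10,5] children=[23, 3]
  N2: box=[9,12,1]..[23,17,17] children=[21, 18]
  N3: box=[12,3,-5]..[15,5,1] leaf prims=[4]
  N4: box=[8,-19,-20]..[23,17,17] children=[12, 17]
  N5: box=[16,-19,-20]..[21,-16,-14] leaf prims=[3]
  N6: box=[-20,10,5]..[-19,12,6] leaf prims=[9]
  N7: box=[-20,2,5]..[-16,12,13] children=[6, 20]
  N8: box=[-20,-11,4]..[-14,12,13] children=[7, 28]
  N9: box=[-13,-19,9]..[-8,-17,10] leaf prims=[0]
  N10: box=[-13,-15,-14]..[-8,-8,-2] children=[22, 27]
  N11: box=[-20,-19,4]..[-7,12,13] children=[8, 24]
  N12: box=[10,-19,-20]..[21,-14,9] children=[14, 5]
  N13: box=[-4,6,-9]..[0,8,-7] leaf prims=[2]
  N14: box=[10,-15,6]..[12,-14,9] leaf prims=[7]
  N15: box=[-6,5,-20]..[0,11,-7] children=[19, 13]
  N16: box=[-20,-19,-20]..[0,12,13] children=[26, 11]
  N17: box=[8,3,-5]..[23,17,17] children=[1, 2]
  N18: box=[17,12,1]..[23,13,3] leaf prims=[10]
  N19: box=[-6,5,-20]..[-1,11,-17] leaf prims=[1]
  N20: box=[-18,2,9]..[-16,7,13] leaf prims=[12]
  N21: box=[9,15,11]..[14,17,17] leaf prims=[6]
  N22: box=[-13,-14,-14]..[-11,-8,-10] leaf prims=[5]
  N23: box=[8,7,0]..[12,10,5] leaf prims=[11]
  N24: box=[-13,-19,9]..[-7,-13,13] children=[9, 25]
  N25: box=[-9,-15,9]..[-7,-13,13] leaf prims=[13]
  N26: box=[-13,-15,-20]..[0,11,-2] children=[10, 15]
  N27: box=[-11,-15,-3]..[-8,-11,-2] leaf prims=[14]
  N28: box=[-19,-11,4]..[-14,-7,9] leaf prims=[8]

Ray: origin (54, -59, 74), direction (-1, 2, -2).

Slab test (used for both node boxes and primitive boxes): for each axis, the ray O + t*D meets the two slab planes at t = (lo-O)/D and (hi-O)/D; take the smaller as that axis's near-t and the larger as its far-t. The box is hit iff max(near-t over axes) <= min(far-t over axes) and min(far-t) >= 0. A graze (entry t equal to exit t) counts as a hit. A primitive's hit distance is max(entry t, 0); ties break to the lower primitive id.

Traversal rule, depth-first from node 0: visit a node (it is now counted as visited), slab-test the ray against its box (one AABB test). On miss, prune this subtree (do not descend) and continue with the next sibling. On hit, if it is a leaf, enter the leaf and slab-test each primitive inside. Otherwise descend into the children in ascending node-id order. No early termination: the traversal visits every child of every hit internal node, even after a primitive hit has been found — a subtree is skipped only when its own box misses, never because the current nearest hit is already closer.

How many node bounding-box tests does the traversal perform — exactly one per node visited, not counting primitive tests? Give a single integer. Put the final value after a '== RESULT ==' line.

Traverse from the root:
N0 x:[31,74] y:[20,38] z:[57/2,47] -> hit [31,38], descend [4, 16]
  N4 x:[31,46] y:[20,38] z:[57/2,47] -> hit [31,38], descend [12, 17]
    N12 x:[33,44] y:[20,45/2] z:[65/2,47] -> miss, prune
    N17 x:[31,46] y:[31,38] z:[57/2,79/2] -> hit [31,38], descend [1, 2]
      N1 x:[39,46] y:[31,69/2] z:[69/2,79/2] -> miss, prune
      N2 x:[31,45] y:[71/2,38] z:[57/2,73/2] -> hit [71/2,73/2], descend [18, 21]
        N18 x:[31,37] y:[71/2,36] z:[71/2,73/2] -> hit [71/2,36] leaf, test {P10@t=71/2}
        N21 x:[40,45] y:[37,38] z:[57/2,63/2] -> miss, prune
  N16 x:[54,74] y:[20,71/2] z:[61/2,47] -> miss, prune

9 AABB tests over nodes [0, 4, 12, 17, 1, 2, 18, 21, 16]; 1 leaf entered; closest P10.

== RESULT ==
9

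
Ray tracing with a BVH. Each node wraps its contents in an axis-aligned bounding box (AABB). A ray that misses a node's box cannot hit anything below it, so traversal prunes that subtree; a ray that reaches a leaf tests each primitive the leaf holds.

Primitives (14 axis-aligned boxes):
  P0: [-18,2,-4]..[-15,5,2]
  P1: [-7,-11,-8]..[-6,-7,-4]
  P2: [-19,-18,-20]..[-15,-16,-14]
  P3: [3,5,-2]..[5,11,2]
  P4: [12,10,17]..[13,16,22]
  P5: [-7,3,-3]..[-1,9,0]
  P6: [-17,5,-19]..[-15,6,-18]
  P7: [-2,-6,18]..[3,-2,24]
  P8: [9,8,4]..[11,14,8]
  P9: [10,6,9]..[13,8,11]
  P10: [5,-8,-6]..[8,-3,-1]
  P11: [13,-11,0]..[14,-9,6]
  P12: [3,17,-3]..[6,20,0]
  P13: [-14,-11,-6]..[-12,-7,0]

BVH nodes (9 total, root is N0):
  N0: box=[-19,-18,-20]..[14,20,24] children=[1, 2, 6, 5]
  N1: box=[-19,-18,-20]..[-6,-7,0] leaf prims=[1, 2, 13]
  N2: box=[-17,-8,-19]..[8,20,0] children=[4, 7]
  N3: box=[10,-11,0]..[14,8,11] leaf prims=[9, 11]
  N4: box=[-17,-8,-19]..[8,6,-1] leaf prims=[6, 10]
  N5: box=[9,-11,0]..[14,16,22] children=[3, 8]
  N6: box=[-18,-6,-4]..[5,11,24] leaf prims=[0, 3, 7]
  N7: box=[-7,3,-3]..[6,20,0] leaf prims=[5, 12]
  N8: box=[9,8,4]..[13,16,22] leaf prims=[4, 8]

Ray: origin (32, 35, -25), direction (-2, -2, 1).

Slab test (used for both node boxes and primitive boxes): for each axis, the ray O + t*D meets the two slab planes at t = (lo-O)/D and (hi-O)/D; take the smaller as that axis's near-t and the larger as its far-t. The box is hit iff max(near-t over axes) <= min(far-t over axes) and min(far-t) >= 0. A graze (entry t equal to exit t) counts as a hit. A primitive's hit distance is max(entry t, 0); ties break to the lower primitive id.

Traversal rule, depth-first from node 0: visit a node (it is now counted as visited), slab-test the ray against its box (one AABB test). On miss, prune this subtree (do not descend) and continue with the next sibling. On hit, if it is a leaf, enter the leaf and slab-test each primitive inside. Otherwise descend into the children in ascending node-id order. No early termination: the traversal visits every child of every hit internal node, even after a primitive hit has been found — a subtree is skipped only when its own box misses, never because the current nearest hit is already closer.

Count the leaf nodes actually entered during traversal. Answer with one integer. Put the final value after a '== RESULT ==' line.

Traverse from the root:
N0 x:[9,51/2] y:[15/2,53/2] z:[5,49] -> hit [9,51/2], descend [1, 2, 5, 6]
  N1 x:[19,51/2] y:[21,53/2] z:[5,25] -> hit [21,25] leaf, test {P1(miss), P2(miss), P13@t=22}
  N2 x:[12,49/2] y:[15/2,43/2] z:[6,25] -> hit [12,43/2], descend [4, 7]
    N4 x:[12,49/2] y:[29/2,43/2] z:[6,24] -> hit [29/2,43/2] leaf, test {P6(miss), P10(miss)}
    N7 x:[13,39/2] y:[15/2,16] z:[22,25] -> miss, prune
  N5 x:[9,23/2] y:[19/2,23] z:[25,47] -> miss, prune
  N6 x:[27/2,25] y:[12,41/2] z:[21,49] -> miss, prune

Summary -> nodes [0, 1, 2, 4, 7, 5, 6]; box-tests=7; leaf-entries=2; first=P13

== RESULT ==
2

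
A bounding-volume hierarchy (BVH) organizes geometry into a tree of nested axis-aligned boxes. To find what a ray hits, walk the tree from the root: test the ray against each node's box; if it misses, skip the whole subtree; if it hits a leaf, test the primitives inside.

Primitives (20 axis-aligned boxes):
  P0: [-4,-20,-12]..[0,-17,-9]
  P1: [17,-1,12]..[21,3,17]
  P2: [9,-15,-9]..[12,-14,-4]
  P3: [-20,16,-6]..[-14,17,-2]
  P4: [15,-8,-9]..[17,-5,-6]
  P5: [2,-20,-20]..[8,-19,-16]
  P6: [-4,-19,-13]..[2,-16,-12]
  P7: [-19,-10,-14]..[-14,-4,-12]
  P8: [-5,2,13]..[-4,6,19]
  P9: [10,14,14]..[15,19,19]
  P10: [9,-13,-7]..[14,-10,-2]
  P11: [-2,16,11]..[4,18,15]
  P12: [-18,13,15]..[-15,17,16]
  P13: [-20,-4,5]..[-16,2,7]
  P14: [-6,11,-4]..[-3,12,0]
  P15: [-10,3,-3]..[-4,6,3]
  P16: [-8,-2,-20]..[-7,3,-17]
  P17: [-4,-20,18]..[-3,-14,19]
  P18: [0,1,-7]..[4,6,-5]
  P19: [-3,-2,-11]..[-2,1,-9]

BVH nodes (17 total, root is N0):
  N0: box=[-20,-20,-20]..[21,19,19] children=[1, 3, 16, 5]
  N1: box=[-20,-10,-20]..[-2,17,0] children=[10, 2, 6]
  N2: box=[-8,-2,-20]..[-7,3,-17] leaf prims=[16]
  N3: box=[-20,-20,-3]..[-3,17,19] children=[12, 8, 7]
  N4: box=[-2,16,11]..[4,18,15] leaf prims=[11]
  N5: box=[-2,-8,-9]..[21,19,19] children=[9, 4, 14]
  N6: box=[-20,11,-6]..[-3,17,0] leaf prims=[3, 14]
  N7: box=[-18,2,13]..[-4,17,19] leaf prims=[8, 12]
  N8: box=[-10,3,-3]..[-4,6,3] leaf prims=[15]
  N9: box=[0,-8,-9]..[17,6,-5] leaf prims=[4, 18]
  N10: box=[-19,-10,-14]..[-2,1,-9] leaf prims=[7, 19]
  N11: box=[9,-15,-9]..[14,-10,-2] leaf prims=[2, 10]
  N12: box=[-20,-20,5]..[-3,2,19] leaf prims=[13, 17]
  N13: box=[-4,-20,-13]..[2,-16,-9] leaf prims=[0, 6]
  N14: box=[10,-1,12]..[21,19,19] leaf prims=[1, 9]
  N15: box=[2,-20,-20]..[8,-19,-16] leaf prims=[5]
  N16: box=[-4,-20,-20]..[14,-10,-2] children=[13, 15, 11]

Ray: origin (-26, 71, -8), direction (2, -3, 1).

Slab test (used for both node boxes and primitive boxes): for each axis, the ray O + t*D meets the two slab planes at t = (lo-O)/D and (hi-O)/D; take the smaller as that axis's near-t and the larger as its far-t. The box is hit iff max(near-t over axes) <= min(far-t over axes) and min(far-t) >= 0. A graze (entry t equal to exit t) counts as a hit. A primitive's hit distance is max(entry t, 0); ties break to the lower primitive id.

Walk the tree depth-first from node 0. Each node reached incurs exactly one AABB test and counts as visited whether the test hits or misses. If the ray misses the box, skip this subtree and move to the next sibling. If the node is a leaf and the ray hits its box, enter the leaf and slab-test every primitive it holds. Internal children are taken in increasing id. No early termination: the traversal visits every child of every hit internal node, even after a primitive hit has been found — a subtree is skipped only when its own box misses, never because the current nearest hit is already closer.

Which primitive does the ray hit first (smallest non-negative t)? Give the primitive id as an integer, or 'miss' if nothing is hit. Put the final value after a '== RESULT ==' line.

Traverse from the root:
N0 x:[3,47/2] y:[52/3,91/3] z:[-12,27] -> hit [52/3,47/2], descend [1, 3, 5, 16]
  N1 x:[3,12] y:[18,27] z:[-12,8] -> miss, prune
  N3 x:[3,23/2] y:[18,91/3] z:[5,27] -> miss, prune
  N5 x:[12,47/2] y:[52/3,79/3] z:[-1,27] -> hit [52/3,47/2], descend [4, 9, 14]
    N4 x:[12,15] y:[53/3,55/3] z:[19,23] -> miss, prune
    N9 x:[13,43/2] y:[65/3,79/3] z:[-1,3] -> miss, prune
    N14 x:[18,47/2] y:[52/3,24] z:[20,27] -> hit [20,47/2] leaf, test {P1@t=68/3, P9(miss)}
  N16 x:[11,20] y:[27,91/3] z:[-12,6] -> miss, prune

Visited [0, 1, 3, 5, 4, 9, 14, 16]. Tests: 8 box, 1 leaf. Nearest: P1.

== RESULT ==
1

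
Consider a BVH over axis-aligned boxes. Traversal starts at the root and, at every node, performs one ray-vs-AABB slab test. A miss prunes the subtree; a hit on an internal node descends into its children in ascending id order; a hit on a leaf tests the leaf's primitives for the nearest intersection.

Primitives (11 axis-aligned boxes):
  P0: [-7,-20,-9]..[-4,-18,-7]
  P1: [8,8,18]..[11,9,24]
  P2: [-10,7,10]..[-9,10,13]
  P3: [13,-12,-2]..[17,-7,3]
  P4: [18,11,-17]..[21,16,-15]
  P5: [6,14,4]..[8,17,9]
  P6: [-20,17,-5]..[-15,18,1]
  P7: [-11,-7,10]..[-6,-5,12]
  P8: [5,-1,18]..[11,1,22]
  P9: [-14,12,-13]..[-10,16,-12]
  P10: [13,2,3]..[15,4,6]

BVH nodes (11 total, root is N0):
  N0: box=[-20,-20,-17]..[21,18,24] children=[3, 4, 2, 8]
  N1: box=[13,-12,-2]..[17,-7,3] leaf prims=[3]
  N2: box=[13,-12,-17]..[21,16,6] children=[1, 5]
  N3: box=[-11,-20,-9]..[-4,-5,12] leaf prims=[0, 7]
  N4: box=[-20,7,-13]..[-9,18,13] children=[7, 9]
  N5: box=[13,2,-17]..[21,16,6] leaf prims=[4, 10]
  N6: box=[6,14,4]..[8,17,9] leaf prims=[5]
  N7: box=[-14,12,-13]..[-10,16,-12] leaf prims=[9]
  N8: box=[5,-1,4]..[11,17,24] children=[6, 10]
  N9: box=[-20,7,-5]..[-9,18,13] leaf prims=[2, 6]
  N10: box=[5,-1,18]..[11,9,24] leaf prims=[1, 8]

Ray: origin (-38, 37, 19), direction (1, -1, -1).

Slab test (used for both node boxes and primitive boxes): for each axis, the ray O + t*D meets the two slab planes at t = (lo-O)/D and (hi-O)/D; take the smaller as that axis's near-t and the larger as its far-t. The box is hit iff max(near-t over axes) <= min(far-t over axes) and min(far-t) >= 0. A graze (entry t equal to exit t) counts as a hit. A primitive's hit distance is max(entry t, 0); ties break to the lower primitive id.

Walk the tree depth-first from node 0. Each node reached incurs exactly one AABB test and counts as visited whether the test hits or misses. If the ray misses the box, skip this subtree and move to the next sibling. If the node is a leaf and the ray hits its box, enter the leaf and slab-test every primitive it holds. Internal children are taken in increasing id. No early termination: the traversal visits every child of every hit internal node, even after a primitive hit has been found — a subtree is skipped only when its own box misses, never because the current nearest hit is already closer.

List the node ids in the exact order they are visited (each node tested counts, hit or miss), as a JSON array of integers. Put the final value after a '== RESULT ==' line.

Trace the traversal:
N0 x:[18,59] y:[19,57] z:[-5,36] -> hit [19,36], descend [2, 3, 4, 8]
  N2 x:[51,59] y:[21,49] z:[13,36] -> miss, prune
  N3 x:[27,34] y:[42,57] z:[7,28] -> miss, prune
  N4 x:[18,29] y:[19,30] z:[6,32] -> hit [19,29], descend [7, 9]
    N7 x:[24,28] y:[21,25] z:[31,32] -> miss, prune
    N9 x:[18,29] y:[19,30] z:[6,24] -> hit [19,24] leaf, test {P2(miss), P6@t=19}
  N8 x:[43,49] y:[20,38] z:[-5,15] -> miss, prune

Summary -> nodes [0, 2, 3, 4, 7, 9, 8]; box-tests=7; leaf-entries=1; first=P6

== RESULT ==
[0, 2, 3, 4, 7, 9, 8]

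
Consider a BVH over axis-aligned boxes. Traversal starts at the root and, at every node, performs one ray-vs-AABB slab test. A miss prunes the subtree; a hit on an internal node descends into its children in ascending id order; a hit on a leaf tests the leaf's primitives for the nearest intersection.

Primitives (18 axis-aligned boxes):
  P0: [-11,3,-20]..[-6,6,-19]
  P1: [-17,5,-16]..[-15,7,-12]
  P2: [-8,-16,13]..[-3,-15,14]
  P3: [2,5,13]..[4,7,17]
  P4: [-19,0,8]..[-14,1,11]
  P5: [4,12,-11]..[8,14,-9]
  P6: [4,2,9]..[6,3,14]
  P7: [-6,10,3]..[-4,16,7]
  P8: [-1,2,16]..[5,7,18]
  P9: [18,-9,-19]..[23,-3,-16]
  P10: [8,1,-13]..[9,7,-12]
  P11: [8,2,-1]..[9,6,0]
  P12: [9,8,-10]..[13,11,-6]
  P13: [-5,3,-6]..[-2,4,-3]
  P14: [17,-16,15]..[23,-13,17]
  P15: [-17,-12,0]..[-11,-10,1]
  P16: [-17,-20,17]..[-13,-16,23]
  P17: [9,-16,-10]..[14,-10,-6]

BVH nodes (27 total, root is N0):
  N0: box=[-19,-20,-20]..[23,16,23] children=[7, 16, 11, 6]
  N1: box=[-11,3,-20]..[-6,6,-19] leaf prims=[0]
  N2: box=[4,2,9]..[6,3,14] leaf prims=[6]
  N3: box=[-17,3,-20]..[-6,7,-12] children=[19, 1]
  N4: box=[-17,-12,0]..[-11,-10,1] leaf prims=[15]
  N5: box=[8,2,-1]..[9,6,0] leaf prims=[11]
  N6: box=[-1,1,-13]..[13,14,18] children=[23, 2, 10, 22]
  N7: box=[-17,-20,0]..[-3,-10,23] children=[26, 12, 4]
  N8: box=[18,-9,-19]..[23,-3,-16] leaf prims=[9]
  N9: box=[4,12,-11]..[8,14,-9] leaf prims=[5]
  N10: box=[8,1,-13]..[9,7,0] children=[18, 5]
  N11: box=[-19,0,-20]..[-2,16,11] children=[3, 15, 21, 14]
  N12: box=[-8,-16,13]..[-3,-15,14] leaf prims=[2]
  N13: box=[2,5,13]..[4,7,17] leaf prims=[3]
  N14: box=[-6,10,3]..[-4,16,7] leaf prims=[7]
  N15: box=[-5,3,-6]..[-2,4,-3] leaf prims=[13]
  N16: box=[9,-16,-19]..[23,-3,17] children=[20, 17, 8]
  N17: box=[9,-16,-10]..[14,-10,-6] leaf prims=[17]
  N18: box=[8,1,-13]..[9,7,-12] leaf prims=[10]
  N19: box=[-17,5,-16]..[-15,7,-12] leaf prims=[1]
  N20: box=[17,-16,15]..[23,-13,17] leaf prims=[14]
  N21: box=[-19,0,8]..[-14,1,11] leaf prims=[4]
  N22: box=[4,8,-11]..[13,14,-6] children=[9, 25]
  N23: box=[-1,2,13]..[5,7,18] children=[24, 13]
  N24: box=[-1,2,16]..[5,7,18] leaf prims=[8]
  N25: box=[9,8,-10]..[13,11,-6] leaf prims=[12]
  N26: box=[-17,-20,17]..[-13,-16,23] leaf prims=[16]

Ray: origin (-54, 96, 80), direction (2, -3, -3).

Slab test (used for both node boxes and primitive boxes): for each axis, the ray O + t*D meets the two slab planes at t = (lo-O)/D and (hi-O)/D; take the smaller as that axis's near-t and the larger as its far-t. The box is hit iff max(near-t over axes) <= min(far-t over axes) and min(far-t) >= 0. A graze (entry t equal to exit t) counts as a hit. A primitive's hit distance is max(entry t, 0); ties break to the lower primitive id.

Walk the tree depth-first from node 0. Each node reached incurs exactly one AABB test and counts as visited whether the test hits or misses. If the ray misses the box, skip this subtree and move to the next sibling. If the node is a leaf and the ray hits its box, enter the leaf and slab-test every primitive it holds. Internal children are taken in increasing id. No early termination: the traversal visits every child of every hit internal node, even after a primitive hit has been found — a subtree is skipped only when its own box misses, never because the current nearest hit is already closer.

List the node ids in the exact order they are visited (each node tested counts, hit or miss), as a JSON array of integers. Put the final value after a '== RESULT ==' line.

Trace the traversal:
N0 x:[35/2,77/2] y:[80/3,116/3] z:[19,100/3] -> hit [80/3,100/3], descend [6, 7, 11, 16]
  N6 x:[53/2,67/2] y:[82/3,95/3] z:[62/3,31] -> hit [82/3,31], descend [2, 10, 22, 23]
    N2 x:[29,30] y:[31,94/3] z:[22,71/3] -> miss, prune
    N10 x:[31,63/2] y:[89/3,95/3] z:[80/3,31] -> hit [31,31], descend [5, 18]
      N5 x:[31,63/2] y:[30,94/3] z:[80/3,27] -> miss, prune
      N18 x:[31,63/2] y:[89/3,95/3] z:[92/3,31] -> hit [31,31] leaf, test {P10@t=31}
    N22 x:[29,67/2] y:[82/3,88/3] z:[86/3,91/3] -> hit [29,88/3], descend [9, 25]
      N9 x:[29,31] y:[82/3,28] z:[89/3,91/3] -> miss, prune
      N25 x:[63/2,67/2] y:[85/3,88/3] z:[86/3,30] -> miss, prune
    N23 x:[53/2,59/2] y:[89/3,94/3] z:[62/3,67/3] -> miss, prune
  N7 x:[37/2,51/2] y:[106/3,116/3] z:[19,80/3] -> miss, prune
  N11 x:[35/2,26] y:[80/3,32] z:[23,100/3] -> miss, prune
  N16 x:[63/2,77/2] y:[33,112/3] z:[21,33] -> hit [33,33], descend [8, 17, 20]
    N8 x:[36,77/2] y:[33,35] z:[32,33] -> miss, prune
    N17 x:[63/2,34] y:[106/3,112/3] z:[86/3,30] -> miss, prune
    N20 x:[71/2,77/2] y:[109/3,112/3] z:[21,65/3] -> miss, prune

16 AABB tests over nodes [0, 6, 2, 10, 5, 18, 22, 9, 25, 23, 7, 11, 16, 8, 17, 20]; 1 leaf entered; closest P10.

== RESULT ==
[0, 6, 2, 10, 5, 18, 22, 9, 25, 23, 7, 11, 16, 8, 17, 20]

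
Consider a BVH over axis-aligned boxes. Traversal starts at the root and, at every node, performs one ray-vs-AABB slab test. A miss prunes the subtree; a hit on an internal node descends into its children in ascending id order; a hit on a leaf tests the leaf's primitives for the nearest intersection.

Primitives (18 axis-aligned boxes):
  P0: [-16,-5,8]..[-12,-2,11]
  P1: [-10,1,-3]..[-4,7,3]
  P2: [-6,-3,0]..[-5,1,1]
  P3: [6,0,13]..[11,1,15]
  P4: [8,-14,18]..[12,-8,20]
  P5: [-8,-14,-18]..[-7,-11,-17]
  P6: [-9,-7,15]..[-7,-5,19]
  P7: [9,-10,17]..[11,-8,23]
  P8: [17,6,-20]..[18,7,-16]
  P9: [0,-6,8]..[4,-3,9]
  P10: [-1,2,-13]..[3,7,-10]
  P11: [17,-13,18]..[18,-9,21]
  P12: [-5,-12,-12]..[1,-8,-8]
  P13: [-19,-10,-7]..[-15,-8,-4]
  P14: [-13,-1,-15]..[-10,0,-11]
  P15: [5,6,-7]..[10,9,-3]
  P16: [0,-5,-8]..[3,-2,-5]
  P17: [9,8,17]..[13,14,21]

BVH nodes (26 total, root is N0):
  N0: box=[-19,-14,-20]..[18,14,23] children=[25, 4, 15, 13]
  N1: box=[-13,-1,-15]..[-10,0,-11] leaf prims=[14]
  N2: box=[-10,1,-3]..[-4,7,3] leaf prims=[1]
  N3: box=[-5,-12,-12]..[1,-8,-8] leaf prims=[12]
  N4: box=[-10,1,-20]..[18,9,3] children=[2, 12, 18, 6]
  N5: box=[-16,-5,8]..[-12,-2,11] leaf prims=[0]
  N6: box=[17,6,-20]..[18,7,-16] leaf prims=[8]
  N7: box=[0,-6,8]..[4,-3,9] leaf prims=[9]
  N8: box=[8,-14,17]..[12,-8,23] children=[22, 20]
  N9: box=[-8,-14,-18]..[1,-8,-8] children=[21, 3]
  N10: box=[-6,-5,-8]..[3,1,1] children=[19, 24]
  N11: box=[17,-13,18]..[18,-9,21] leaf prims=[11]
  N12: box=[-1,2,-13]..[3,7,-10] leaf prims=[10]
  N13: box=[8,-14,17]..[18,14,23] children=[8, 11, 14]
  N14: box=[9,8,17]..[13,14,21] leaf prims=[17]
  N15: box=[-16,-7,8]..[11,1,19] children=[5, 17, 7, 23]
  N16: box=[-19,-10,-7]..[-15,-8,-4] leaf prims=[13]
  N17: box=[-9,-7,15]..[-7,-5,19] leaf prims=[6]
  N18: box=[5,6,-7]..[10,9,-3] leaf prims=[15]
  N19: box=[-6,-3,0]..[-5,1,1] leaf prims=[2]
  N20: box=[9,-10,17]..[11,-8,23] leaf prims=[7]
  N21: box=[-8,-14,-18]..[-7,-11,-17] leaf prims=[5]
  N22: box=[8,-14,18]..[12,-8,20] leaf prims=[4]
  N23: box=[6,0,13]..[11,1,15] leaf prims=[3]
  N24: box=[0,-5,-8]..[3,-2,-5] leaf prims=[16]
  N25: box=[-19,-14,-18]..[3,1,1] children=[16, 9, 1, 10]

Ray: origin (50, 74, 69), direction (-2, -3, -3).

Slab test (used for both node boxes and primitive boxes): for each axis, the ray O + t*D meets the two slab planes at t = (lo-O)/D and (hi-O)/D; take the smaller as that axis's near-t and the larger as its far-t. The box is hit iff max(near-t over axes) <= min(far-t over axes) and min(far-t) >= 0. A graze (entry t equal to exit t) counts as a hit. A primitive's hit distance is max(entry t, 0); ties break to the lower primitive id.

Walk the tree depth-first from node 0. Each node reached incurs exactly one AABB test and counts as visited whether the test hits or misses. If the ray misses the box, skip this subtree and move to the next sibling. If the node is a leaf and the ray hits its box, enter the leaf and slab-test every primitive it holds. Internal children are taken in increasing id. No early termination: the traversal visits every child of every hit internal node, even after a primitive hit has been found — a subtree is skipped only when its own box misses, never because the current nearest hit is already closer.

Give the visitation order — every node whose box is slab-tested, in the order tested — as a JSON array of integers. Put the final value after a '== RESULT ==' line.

Walk:
N0 x:[16,69/2] y:[20,88/3] z:[46/3,89/3] -> hit [20,88/3], descend [4, 13, 15, 25]
  N4 x:[16,30] y:[65/3,73/3] z:[22,89/3] -> hit [22,73/3], descend [2, 6, 12, 18]
    N2 x:[27,30] y:[67/3,73/3] z:[22,24] -> miss, prune
    N6 x:[16,33/2] y:[67/3,68/3] z:[85/3,89/3] -> miss, prune
    N12 x:[47/2,51/2] y:[67/3,24] z:[79/3,82/3] -> miss, prune
    N18 x:[20,45/2] y:[65/3,68/3] z:[24,76/3] -> miss, prune
  N13 x:[16,21] y:[20,88/3] z:[46/3,52/3] -> miss, prune
  N15 x:[39/2,33] y:[73/3,27] z:[50/3,61/3] -> miss, prune
  N25 x:[47/2,69/2] y:[73/3,88/3] z:[68/3,29] -> hit [73/3,29], descend [1, 9, 10, 16]
    N1 x:[30,63/2] y:[74/3,25] z:[80/3,28] -> miss, prune
    N9 x:[49/2,29] y:[82/3,88/3] z:[77/3,29] -> hit [82/3,29], descend [3, 21]
      N3 x:[49/2,55/2] y:[82/3,86/3] z:[77/3,27] -> miss, prune
      N21 x:[57/2,29] y:[85/3,88/3] z:[86/3,29] -> hit [86/3,29] leaf, test {P5@t=86/3}
    N10 x:[47/2,28] y:[73/3,79/3] z:[68/3,77/3] -> hit [73/3,77/3], descend [19, 24]
      N19 x:[55/2,28] y:[73/3,77/3] z:[68/3,23] -> miss, prune
      N24 x:[47/2,25] y:[76/3,79/3] z:[74/3,77/3] -> miss, prune
    N16 x:[65/2,69/2] y:[82/3,28] z:[73/3,76/3] -> miss, prune

Visited [0, 4, 2, 6, 12, 18, 13, 15, 25, 1, 9, 3, 21, 10, 19, 24, 16]. Tests: 17 box, 1 leaf. Nearest: P5.

== RESULT ==
[0, 4, 2, 6, 12, 18, 13, 15, 25, 1, 9, 3, 21, 10, 19, 24, 16]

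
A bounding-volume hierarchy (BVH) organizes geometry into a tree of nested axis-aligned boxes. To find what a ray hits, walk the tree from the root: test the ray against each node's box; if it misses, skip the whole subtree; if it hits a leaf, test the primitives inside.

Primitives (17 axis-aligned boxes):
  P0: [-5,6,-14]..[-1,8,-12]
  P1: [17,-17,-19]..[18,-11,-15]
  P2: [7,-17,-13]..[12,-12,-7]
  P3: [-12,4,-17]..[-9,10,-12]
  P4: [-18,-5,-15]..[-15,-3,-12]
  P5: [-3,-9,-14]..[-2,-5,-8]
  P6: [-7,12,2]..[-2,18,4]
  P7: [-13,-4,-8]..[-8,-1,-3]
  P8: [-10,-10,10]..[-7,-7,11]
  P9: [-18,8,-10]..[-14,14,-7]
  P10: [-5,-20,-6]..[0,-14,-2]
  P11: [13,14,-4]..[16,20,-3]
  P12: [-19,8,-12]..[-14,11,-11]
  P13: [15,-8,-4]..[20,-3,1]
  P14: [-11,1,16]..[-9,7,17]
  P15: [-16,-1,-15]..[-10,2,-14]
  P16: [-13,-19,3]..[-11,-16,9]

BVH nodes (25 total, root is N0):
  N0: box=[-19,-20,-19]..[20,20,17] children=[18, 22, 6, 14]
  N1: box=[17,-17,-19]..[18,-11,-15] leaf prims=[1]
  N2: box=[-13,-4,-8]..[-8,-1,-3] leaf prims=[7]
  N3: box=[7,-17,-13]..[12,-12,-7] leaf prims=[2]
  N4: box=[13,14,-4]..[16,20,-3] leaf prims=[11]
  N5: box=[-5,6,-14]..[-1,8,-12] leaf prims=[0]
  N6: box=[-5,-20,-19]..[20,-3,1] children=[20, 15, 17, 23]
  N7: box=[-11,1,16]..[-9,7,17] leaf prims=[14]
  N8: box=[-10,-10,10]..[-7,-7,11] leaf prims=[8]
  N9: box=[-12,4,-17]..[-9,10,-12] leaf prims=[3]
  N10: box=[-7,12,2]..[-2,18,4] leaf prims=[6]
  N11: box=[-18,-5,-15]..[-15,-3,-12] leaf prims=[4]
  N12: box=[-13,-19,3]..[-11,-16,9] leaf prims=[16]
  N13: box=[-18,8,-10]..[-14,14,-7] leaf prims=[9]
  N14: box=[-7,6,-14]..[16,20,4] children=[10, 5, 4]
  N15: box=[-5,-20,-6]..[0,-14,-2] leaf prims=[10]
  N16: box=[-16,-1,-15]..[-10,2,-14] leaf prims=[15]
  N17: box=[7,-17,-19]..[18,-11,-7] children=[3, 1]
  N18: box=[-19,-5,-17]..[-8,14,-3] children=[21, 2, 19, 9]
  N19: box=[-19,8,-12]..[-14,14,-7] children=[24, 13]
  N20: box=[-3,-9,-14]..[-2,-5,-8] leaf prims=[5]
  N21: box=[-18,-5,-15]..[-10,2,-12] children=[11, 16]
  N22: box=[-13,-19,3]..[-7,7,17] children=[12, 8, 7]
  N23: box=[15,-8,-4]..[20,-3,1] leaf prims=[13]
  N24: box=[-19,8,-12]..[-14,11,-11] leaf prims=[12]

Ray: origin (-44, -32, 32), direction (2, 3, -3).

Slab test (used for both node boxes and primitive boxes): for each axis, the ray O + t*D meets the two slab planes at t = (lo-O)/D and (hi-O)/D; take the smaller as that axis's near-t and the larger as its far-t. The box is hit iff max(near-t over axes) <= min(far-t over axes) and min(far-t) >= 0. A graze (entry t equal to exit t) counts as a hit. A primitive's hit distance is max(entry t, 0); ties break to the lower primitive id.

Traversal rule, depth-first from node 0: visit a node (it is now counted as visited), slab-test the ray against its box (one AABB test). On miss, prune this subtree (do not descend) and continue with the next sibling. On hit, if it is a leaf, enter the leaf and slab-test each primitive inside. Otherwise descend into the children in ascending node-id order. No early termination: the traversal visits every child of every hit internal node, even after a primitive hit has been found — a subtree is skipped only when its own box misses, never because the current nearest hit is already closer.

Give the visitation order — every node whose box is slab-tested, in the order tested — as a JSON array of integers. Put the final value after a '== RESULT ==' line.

Trace the traversal:
N0 x:[25/2,32] y:[4,52/3] z:[5,17] -> hit [25/2,17], descend [6, 14, 18, 22]
  N6 x:[39/2,32] y:[4,29/3] z:[31/3,17] -> miss, prune
  N14 x:[37/2,30] y:[38/3,52/3] z:[28/3,46/3] -> miss, prune
  N18 x:[25/2,18] y:[9,46/3] z:[35/3,49/3] -> hit [25/2,46/3], descend [2, 9, 19, 21]
    N2 x:[31/2,18] y:[28/3,31/3] z:[35/3,40/3] -> miss, prune
    N9 x:[16,35/2] y:[12,14] z:[44/3,49/3] -> miss, prune
    N19 x:[25/2,15] y:[40/3,46/3] z:[13,44/3] -> hit [40/3,44/3], descend [13, 24]
      N13 x:[13,15] y:[40/3,46/3] z:[13,14] -> hit [40/3,14] leaf, test {P9@t=40/3}
      N24 x:[25/2,15] y:[40/3,43/3] z:[43/3,44/3] -> hit [43/3,43/3] leaf, test {P12@t=43/3}
    N21 x:[13,17] y:[9,34/3] z:[44/3,47/3] -> miss, prune
  N22 x:[31/2,37/2] y:[13/3,13] z:[5,29/3] -> miss, prune

order=[0, 6, 14, 18, 2, 9, 19, 13, 24, 21, 22]  |boxes|=11  |leaves|=2  hit=P9

== RESULT ==
[0, 6, 14, 18, 2, 9, 19, 13, 24, 21, 22]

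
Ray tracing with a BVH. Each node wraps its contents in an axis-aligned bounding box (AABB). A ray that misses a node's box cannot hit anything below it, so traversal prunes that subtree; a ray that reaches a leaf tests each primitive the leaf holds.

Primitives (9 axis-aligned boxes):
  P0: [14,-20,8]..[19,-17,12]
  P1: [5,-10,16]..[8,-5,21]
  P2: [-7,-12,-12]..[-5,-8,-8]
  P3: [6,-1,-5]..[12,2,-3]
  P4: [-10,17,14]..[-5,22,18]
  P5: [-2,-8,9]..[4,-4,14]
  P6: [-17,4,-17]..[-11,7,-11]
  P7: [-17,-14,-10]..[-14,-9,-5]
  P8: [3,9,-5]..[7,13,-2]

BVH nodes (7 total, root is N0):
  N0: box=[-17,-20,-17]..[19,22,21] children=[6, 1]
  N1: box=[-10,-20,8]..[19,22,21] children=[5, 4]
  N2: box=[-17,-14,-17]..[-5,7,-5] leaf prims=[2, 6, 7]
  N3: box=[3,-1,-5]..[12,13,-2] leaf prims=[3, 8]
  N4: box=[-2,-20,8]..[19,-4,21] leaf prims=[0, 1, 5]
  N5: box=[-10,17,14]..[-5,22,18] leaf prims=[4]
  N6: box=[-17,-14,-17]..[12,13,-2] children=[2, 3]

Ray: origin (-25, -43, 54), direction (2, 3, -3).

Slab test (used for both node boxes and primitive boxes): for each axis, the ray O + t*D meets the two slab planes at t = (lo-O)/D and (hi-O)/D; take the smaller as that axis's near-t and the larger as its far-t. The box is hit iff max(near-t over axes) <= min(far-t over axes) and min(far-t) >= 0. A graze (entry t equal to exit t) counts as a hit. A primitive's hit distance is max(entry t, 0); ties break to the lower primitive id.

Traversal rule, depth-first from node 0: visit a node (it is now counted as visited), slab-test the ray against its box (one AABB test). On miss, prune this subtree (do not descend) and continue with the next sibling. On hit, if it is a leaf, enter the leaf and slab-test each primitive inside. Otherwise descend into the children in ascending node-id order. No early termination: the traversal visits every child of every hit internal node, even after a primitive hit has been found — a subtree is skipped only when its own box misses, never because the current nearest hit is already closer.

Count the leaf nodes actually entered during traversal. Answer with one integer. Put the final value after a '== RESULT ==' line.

Traverse from the root:
N0 x:[4,22] y:[23/3,65/3] z:[11,71/3] -> hit [11,65/3], descend [1, 6]
  N1 x:[15/2,22] y:[23/3,65/3] z:[11,46/3] -> hit [11,46/3], descend [4, 5]
    N4 x:[23/2,22] y:[23/3,13] z:[11,46/3] -> hit [23/2,13] leaf, test {P0(miss), P1(miss), P5(miss)}
    N5 x:[15/2,10] y:[20,65/3] z:[12,40/3] -> miss, prune
  N6 x:[4,37/2] y:[29/3,56/3] z:[56/3,71/3] -> miss, prune

order=[0, 1, 4, 5, 6]  |boxes|=5  |leaves|=1  hit=miss

== RESULT ==
1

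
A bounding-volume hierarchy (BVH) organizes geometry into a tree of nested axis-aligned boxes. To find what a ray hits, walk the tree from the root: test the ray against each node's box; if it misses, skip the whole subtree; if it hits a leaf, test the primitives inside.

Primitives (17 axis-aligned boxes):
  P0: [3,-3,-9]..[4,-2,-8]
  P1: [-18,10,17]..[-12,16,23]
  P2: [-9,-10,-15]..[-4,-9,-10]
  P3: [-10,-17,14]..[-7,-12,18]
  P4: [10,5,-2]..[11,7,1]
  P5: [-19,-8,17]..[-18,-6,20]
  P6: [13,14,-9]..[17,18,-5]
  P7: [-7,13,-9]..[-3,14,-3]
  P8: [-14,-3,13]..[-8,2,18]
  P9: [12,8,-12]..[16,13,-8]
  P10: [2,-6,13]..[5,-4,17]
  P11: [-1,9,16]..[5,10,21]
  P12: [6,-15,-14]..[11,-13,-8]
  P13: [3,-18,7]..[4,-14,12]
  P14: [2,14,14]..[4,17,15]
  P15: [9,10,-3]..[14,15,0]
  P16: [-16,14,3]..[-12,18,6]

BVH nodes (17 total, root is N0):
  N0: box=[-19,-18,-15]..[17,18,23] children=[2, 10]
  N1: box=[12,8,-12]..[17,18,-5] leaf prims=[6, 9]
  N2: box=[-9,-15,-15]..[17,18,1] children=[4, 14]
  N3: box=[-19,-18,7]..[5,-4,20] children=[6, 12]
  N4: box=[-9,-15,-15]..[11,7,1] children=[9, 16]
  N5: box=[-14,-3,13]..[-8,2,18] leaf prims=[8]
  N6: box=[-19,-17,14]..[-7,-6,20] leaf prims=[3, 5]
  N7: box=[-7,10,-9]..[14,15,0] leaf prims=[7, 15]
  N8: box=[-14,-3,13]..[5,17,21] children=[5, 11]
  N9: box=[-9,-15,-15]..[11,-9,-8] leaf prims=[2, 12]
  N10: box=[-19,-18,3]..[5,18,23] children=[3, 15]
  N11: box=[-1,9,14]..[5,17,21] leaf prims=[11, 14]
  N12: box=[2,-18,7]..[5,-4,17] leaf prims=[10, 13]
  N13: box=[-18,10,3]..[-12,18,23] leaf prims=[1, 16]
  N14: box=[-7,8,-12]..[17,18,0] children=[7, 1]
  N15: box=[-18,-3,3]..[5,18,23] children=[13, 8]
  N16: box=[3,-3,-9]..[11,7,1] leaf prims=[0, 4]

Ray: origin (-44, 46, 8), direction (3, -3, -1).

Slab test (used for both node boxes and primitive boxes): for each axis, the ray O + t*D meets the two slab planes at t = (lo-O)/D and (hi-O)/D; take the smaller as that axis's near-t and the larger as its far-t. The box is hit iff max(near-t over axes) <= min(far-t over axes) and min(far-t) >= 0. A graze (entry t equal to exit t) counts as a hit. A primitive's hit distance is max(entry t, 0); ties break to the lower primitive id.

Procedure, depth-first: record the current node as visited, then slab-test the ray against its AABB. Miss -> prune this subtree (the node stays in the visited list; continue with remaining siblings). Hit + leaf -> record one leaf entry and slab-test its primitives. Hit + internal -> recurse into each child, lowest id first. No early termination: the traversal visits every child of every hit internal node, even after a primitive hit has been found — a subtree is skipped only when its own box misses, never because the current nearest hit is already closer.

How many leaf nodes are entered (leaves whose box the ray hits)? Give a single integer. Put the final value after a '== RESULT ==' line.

Trace the traversal:
N0 x:[25/3,61/3] y:[28/3,64/3] z:[-15,23] -> hit [28/3,61/3], descend [2, 10]
  N2 x:[35/3,61/3] y:[28/3,61/3] z:[7,23] -> hit [35/3,61/3], descend [4, 14]
    N4 x:[35/3,55/3] y:[13,61/3] z:[7,23] -> hit [13,55/3], descend [9, 16]
      N9 x:[35/3,55/3] y:[55/3,61/3] z:[16,23] -> hit [55/3,55/3] leaf, test {P2(miss), P12(miss)}
      N16 x:[47/3,55/3] y:[13,49/3] z:[7,17] -> hit [47/3,49/3] leaf, test {P0@t=16, P4(miss)}
    N14 x:[37/3,61/3] y:[28/3,38/3] z:[8,20] -> hit [37/3,38/3], descend [1, 7]
      N1 x:[56/3,61/3] y:[28/3,38/3] z:[13,20] -> miss, prune
      N7 x:[37/3,58/3] y:[31/3,12] z:[8,17] -> miss, prune
  N10 x:[25/3,49/3] y:[28/3,64/3] z:[-15,5] -> miss, prune

Visited [0, 2, 4, 9, 16, 14, 1, 7, 10]. Tests: 9 box, 2 leaf. Nearest: P0.

== RESULT ==
2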